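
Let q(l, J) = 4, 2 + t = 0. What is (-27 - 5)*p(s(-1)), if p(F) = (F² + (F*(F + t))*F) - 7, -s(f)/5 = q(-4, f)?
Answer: 269024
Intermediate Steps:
t = -2 (t = -2 + 0 = -2)
s(f) = -20 (s(f) = -5*4 = -20)
p(F) = -7 + F² + F²*(-2 + F) (p(F) = (F² + (F*(F - 2))*F) - 7 = (F² + (F*(-2 + F))*F) - 7 = (F² + F²*(-2 + F)) - 7 = -7 + F² + F²*(-2 + F))
(-27 - 5)*p(s(-1)) = (-27 - 5)*(-7 + (-20)³ - 1*(-20)²) = -32*(-7 - 8000 - 1*400) = -32*(-7 - 8000 - 400) = -32*(-8407) = 269024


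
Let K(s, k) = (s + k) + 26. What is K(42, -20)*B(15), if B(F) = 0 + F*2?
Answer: 1440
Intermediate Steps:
B(F) = 2*F (B(F) = 0 + 2*F = 2*F)
K(s, k) = 26 + k + s (K(s, k) = (k + s) + 26 = 26 + k + s)
K(42, -20)*B(15) = (26 - 20 + 42)*(2*15) = 48*30 = 1440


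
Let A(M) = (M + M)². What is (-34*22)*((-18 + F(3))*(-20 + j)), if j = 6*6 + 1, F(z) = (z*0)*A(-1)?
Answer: 228888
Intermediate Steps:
A(M) = 4*M² (A(M) = (2*M)² = 4*M²)
F(z) = 0 (F(z) = (z*0)*(4*(-1)²) = 0*(4*1) = 0*4 = 0)
j = 37 (j = 36 + 1 = 37)
(-34*22)*((-18 + F(3))*(-20 + j)) = (-34*22)*((-18 + 0)*(-20 + 37)) = -(-13464)*17 = -748*(-306) = 228888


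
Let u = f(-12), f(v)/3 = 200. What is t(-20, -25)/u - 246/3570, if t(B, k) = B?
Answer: -73/714 ≈ -0.10224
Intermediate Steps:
f(v) = 600 (f(v) = 3*200 = 600)
u = 600
t(-20, -25)/u - 246/3570 = -20/600 - 246/3570 = -20*1/600 - 246*1/3570 = -1/30 - 41/595 = -73/714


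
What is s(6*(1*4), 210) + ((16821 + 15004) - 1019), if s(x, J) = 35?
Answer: 30841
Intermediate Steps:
s(6*(1*4), 210) + ((16821 + 15004) - 1019) = 35 + ((16821 + 15004) - 1019) = 35 + (31825 - 1019) = 35 + 30806 = 30841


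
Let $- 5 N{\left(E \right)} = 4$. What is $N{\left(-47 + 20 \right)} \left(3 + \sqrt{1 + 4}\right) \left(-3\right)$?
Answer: $\frac{36}{5} + \frac{12 \sqrt{5}}{5} \approx 12.567$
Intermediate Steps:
$N{\left(E \right)} = - \frac{4}{5}$ ($N{\left(E \right)} = \left(- \frac{1}{5}\right) 4 = - \frac{4}{5}$)
$N{\left(-47 + 20 \right)} \left(3 + \sqrt{1 + 4}\right) \left(-3\right) = - \frac{4 \left(3 + \sqrt{1 + 4}\right) \left(-3\right)}{5} = - \frac{4 \left(3 + \sqrt{5}\right) \left(-3\right)}{5} = - \frac{4 \left(-9 - 3 \sqrt{5}\right)}{5} = \frac{36}{5} + \frac{12 \sqrt{5}}{5}$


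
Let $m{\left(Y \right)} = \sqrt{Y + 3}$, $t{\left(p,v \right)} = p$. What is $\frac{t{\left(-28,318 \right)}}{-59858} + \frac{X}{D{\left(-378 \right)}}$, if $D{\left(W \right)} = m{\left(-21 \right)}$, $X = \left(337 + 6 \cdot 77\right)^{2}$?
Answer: $\frac{14}{29929} - \frac{638401 i \sqrt{2}}{6} \approx 0.00046777 - 1.5047 \cdot 10^{5} i$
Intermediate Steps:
$X = 638401$ ($X = \left(337 + 462\right)^{2} = 799^{2} = 638401$)
$m{\left(Y \right)} = \sqrt{3 + Y}$
$D{\left(W \right)} = 3 i \sqrt{2}$ ($D{\left(W \right)} = \sqrt{3 - 21} = \sqrt{-18} = 3 i \sqrt{2}$)
$\frac{t{\left(-28,318 \right)}}{-59858} + \frac{X}{D{\left(-378 \right)}} = - \frac{28}{-59858} + \frac{638401}{3 i \sqrt{2}} = \left(-28\right) \left(- \frac{1}{59858}\right) + 638401 \left(- \frac{i \sqrt{2}}{6}\right) = \frac{14}{29929} - \frac{638401 i \sqrt{2}}{6}$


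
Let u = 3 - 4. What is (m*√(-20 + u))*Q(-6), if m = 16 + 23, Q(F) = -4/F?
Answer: 26*I*√21 ≈ 119.15*I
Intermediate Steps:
u = -1
m = 39
(m*√(-20 + u))*Q(-6) = (39*√(-20 - 1))*(-4/(-6)) = (39*√(-21))*(-4*(-⅙)) = (39*(I*√21))*(⅔) = (39*I*√21)*(⅔) = 26*I*√21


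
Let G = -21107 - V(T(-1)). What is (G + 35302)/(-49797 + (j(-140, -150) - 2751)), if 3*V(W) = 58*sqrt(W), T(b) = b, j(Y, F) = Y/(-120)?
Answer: -85170/315281 + 116*I/315281 ≈ -0.27014 + 0.00036793*I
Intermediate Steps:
j(Y, F) = -Y/120 (j(Y, F) = Y*(-1/120) = -Y/120)
V(W) = 58*sqrt(W)/3 (V(W) = (58*sqrt(W))/3 = 58*sqrt(W)/3)
G = -21107 - 58*I/3 (G = -21107 - 58*sqrt(-1)/3 = -21107 - 58*I/3 ≈ -21107.0 - 19.333*I)
(G + 35302)/(-49797 + (j(-140, -150) - 2751)) = ((-21107 - 58*I/3) + 35302)/(-49797 + (-1/120*(-140) - 2751)) = (14195 - 58*I/3)/(-49797 + (7/6 - 2751)) = (14195 - 58*I/3)/(-49797 - 16499/6) = (14195 - 58*I/3)/(-315281/6) = (14195 - 58*I/3)*(-6/315281) = -85170/315281 + 116*I/315281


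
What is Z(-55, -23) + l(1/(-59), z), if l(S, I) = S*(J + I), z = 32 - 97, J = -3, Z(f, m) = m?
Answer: -1289/59 ≈ -21.847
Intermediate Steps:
z = -65
l(S, I) = S*(-3 + I)
Z(-55, -23) + l(1/(-59), z) = -23 + (-3 - 65)/(-59) = -23 - 1/59*(-68) = -23 + 68/59 = -1289/59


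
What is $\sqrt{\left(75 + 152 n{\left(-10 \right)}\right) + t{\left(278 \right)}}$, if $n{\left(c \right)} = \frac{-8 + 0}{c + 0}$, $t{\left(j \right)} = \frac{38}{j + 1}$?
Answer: $\frac{\sqrt{42539285}}{465} \approx 14.026$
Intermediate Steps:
$t{\left(j \right)} = \frac{38}{1 + j}$
$n{\left(c \right)} = - \frac{8}{c}$
$\sqrt{\left(75 + 152 n{\left(-10 \right)}\right) + t{\left(278 \right)}} = \sqrt{\left(75 + 152 \left(- \frac{8}{-10}\right)\right) + \frac{38}{1 + 278}} = \sqrt{\left(75 + 152 \left(\left(-8\right) \left(- \frac{1}{10}\right)\right)\right) + \frac{38}{279}} = \sqrt{\left(75 + 152 \cdot \frac{4}{5}\right) + 38 \cdot \frac{1}{279}} = \sqrt{\left(75 + \frac{608}{5}\right) + \frac{38}{279}} = \sqrt{\frac{983}{5} + \frac{38}{279}} = \sqrt{\frac{274447}{1395}} = \frac{\sqrt{42539285}}{465}$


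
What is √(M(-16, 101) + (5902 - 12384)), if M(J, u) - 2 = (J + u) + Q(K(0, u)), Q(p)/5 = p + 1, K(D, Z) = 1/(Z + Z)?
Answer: 5*I*√10429462/202 ≈ 79.937*I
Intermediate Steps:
K(D, Z) = 1/(2*Z)
Q(p) = 5 + 5*p (Q(p) = 5*(p + 1) = 5*(1 + p) = 5 + 5*p)
M(J, u) = 7 + J + u + 5/(2*u) (M(J, u) = 2 + ((J + u) + (5 + 5*(1/(2*u)))) = 2 + ((J + u) + (5 + 5/(2*u))) = 2 + (5 + J + u + 5/(2*u)) = 7 + J + u + 5/(2*u))
√(M(-16, 101) + (5902 - 12384)) = √((7 - 16 + 101 + (5/2)/101) + (5902 - 12384)) = √((7 - 16 + 101 + (5/2)*(1/101)) - 6482) = √((7 - 16 + 101 + 5/202) - 6482) = √(18589/202 - 6482) = √(-1290775/202) = 5*I*√10429462/202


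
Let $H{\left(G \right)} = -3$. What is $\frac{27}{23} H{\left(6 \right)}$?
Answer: $- \frac{81}{23} \approx -3.5217$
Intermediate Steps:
$\frac{27}{23} H{\left(6 \right)} = \frac{27}{23} \left(-3\right) = - \frac{81}{23}$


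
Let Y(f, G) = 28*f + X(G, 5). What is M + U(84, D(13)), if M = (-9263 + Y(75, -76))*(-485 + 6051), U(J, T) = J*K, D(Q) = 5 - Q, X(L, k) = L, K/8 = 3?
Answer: -40290258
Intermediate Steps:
K = 24 (K = 8*3 = 24)
Y(f, G) = G + 28*f (Y(f, G) = 28*f + G = G + 28*f)
U(J, T) = 24*J (U(J, T) = J*24 = 24*J)
M = -40292274 (M = (-9263 + (-76 + 28*75))*(-485 + 6051) = (-9263 + (-76 + 2100))*5566 = (-9263 + 2024)*5566 = -7239*5566 = -40292274)
M + U(84, D(13)) = -40292274 + 24*84 = -40292274 + 2016 = -40290258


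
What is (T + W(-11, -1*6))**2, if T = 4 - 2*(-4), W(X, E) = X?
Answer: 1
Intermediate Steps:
T = 12 (T = 4 + 8 = 12)
(T + W(-11, -1*6))**2 = (12 - 11)**2 = 1**2 = 1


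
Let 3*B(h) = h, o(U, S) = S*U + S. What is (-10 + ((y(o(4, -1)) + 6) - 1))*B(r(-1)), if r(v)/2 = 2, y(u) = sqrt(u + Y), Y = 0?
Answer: -20/3 + 4*I*sqrt(5)/3 ≈ -6.6667 + 2.9814*I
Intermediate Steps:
o(U, S) = S + S*U
y(u) = sqrt(u) (y(u) = sqrt(u + 0) = sqrt(u))
r(v) = 4 (r(v) = 2*2 = 4)
B(h) = h/3
(-10 + ((y(o(4, -1)) + 6) - 1))*B(r(-1)) = (-10 + ((sqrt(-(1 + 4)) + 6) - 1))*((1/3)*4) = (-10 + ((sqrt(-1*5) + 6) - 1))*(4/3) = (-10 + ((sqrt(-5) + 6) - 1))*(4/3) = (-10 + ((I*sqrt(5) + 6) - 1))*(4/3) = (-10 + ((6 + I*sqrt(5)) - 1))*(4/3) = (-10 + (5 + I*sqrt(5)))*(4/3) = (-5 + I*sqrt(5))*(4/3) = -20/3 + 4*I*sqrt(5)/3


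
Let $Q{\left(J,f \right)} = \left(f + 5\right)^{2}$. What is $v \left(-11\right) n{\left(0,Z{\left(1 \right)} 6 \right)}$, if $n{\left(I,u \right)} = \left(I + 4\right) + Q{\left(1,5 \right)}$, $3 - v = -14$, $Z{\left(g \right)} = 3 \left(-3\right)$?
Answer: $-19448$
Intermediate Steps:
$Z{\left(g \right)} = -9$
$Q{\left(J,f \right)} = \left(5 + f\right)^{2}$
$v = 17$ ($v = 3 - -14 = 3 + 14 = 17$)
$n{\left(I,u \right)} = 104 + I$ ($n{\left(I,u \right)} = \left(I + 4\right) + \left(5 + 5\right)^{2} = \left(4 + I\right) + 10^{2} = \left(4 + I\right) + 100 = 104 + I$)
$v \left(-11\right) n{\left(0,Z{\left(1 \right)} 6 \right)} = 17 \left(-11\right) \left(104 + 0\right) = \left(-187\right) 104 = -19448$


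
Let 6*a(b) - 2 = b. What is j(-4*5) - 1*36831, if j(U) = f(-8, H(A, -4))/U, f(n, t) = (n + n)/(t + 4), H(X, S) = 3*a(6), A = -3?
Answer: -368309/10 ≈ -36831.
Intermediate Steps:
a(b) = 1/3 + b/6
H(X, S) = 4 (H(X, S) = 3*(1/3 + (1/6)*6) = 3*(1/3 + 1) = 3*(4/3) = 4)
f(n, t) = 2*n/(4 + t) (f(n, t) = (2*n)/(4 + t) = 2*n/(4 + t))
j(U) = -2/U (j(U) = (2*(-8)/(4 + 4))/U = (2*(-8)/8)/U = (2*(-8)*(1/8))/U = -2/U)
j(-4*5) - 1*36831 = -2/((-4*5)) - 1*36831 = -2/(-20) - 36831 = -2*(-1/20) - 36831 = 1/10 - 36831 = -368309/10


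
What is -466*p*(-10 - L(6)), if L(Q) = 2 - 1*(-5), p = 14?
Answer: 110908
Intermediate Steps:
L(Q) = 7 (L(Q) = 2 + 5 = 7)
-466*p*(-10 - L(6)) = -6524*(-10 - 1*7) = -6524*(-10 - 7) = -6524*(-17) = -466*(-238) = 110908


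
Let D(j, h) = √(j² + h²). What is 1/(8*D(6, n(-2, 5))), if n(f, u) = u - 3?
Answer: √10/160 ≈ 0.019764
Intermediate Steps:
n(f, u) = -3 + u
D(j, h) = √(h² + j²)
1/(8*D(6, n(-2, 5))) = 1/(8*√((-3 + 5)² + 6²)) = 1/(8*√(2² + 36)) = 1/(8*√(4 + 36)) = 1/(8*√40) = 1/(8*(2*√10)) = 1/(16*√10) = √10/160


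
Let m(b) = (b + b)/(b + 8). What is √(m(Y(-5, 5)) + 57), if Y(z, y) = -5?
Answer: √483/3 ≈ 7.3258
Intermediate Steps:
m(b) = 2*b/(8 + b) (m(b) = (2*b)/(8 + b) = 2*b/(8 + b))
√(m(Y(-5, 5)) + 57) = √(2*(-5)/(8 - 5) + 57) = √(2*(-5)/3 + 57) = √(2*(-5)*(⅓) + 57) = √(-10/3 + 57) = √(161/3) = √483/3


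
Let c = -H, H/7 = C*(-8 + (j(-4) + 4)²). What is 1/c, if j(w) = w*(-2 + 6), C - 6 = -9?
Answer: 1/2856 ≈ 0.00035014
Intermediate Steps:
C = -3 (C = 6 - 9 = -3)
j(w) = 4*w (j(w) = w*4 = 4*w)
H = -2856 (H = 7*(-3*(-8 + (4*(-4) + 4)²)) = 7*(-3*(-8 + (-16 + 4)²)) = 7*(-3*(-8 + (-12)²)) = 7*(-3*(-8 + 144)) = 7*(-3*136) = 7*(-408) = -2856)
c = 2856 (c = -1*(-2856) = 2856)
1/c = 1/2856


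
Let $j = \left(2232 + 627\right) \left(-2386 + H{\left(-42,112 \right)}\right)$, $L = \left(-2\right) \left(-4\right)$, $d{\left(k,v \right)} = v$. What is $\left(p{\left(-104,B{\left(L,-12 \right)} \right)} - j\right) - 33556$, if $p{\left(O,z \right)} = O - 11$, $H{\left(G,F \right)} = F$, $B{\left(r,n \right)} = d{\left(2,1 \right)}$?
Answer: $6467695$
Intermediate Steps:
$L = 8$
$B{\left(r,n \right)} = 1$
$p{\left(O,z \right)} = -11 + O$
$j = -6501366$ ($j = \left(2232 + 627\right) \left(-2386 + 112\right) = 2859 \left(-2274\right) = -6501366$)
$\left(p{\left(-104,B{\left(L,-12 \right)} \right)} - j\right) - 33556 = \left(\left(-11 - 104\right) - -6501366\right) - 33556 = \left(-115 + 6501366\right) - 33556 = 6501251 - 33556 = 6467695$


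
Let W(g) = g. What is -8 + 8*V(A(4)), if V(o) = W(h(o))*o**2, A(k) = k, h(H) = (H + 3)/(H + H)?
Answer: 104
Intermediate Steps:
h(H) = (3 + H)/(2*H) (h(H) = (3 + H)/((2*H)) = (3 + H)*(1/(2*H)) = (3 + H)/(2*H))
V(o) = o*(3 + o)/2 (V(o) = ((3 + o)/(2*o))*o**2 = o*(3 + o)/2)
-8 + 8*V(A(4)) = -8 + 8*((1/2)*4*(3 + 4)) = -8 + 8*((1/2)*4*7) = -8 + 8*14 = -8 + 112 = 104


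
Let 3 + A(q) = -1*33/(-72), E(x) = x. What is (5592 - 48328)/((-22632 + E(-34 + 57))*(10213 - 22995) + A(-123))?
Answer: -1025664/6935717651 ≈ -0.00014788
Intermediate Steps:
A(q) = -61/24 (A(q) = -3 - 1*33/(-72) = -3 - 33*(-1/72) = -3 + 11/24 = -61/24)
(5592 - 48328)/((-22632 + E(-34 + 57))*(10213 - 22995) + A(-123)) = (5592 - 48328)/((-22632 + (-34 + 57))*(10213 - 22995) - 61/24) = -42736/((-22632 + 23)*(-12782) - 61/24) = -42736/(-22609*(-12782) - 61/24) = -42736/(288988238 - 61/24) = -42736/6935717651/24 = -42736*24/6935717651 = -1025664/6935717651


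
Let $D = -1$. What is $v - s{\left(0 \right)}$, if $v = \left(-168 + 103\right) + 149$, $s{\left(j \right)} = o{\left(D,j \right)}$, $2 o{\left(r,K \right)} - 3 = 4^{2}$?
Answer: $\frac{149}{2} \approx 74.5$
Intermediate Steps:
$o{\left(r,K \right)} = \frac{19}{2}$ ($o{\left(r,K \right)} = \frac{3}{2} + \frac{4^{2}}{2} = \frac{3}{2} + \frac{1}{2} \cdot 16 = \frac{3}{2} + 8 = \frac{19}{2}$)
$s{\left(j \right)} = \frac{19}{2}$
$v = 84$ ($v = -65 + 149 = 84$)
$v - s{\left(0 \right)} = 84 - \frac{19}{2} = \frac{149}{2}$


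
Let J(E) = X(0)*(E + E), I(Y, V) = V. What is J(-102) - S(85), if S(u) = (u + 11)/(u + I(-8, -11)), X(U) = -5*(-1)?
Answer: -37788/37 ≈ -1021.3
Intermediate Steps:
X(U) = 5
S(u) = (11 + u)/(-11 + u) (S(u) = (u + 11)/(u - 11) = (11 + u)/(-11 + u))
J(E) = 10*E (J(E) = 5*(E + E) = 5*(2*E) = 10*E)
J(-102) - S(85) = 10*(-102) - (11 + 85)/(-11 + 85) = -1020 - 96/74 = -1020 - 1*48/37 = -1020 - 48/37 = -37788/37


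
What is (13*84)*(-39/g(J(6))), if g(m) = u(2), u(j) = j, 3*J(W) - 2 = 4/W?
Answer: -21294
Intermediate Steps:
J(W) = ⅔ + 4/(3*W) (J(W) = ⅔ + (4/W)/3 = ⅔ + 4/(3*W))
g(m) = 2
(13*84)*(-39/g(J(6))) = (13*84)*(-39/2) = 1092*(-39*½) = 1092*(-39/2) = -21294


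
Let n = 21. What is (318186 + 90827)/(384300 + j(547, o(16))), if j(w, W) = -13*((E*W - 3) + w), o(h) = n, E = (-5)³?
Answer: 409013/411353 ≈ 0.99431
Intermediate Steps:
E = -125
o(h) = 21
j(w, W) = 39 - 13*w + 1625*W (j(w, W) = -13*((-125*W - 3) + w) = -13*((-3 - 125*W) + w) = -13*(-3 + w - 125*W) = 39 - 13*w + 1625*W)
(318186 + 90827)/(384300 + j(547, o(16))) = (318186 + 90827)/(384300 + (39 - 13*547 + 1625*21)) = 409013/(384300 + (39 - 7111 + 34125)) = 409013/(384300 + 27053) = 409013/411353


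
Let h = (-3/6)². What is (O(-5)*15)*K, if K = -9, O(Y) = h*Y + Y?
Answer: 3375/4 ≈ 843.75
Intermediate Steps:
h = ¼ (h = (-3*⅙)² = (-½)² = ¼ ≈ 0.25000)
O(Y) = 5*Y/4 (O(Y) = Y/4 + Y = 5*Y/4)
(O(-5)*15)*K = (((5/4)*(-5))*15)*(-9) = -25/4*15*(-9) = -375/4*(-9) = 3375/4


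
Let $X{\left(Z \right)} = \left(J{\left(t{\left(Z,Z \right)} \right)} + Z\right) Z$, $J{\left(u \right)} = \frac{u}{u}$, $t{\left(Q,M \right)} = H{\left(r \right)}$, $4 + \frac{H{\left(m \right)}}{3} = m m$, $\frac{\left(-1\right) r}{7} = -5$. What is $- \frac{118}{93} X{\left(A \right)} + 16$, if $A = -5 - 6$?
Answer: $- \frac{11492}{93} \approx -123.57$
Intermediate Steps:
$r = 35$ ($r = \left(-7\right) \left(-5\right) = 35$)
$H{\left(m \right)} = -12 + 3 m^{2}$ ($H{\left(m \right)} = -12 + 3 m m = -12 + 3 m^{2}$)
$t{\left(Q,M \right)} = 3663$ ($t{\left(Q,M \right)} = -12 + 3 \cdot 35^{2} = -12 + 3 \cdot 1225 = -12 + 3675 = 3663$)
$A = -11$
$J{\left(u \right)} = 1$
$X{\left(Z \right)} = Z \left(1 + Z\right)$ ($X{\left(Z \right)} = \left(1 + Z\right) Z = Z \left(1 + Z\right)$)
$- \frac{118}{93} X{\left(A \right)} + 16 = - \frac{118}{93} \left(- 11 \left(1 - 11\right)\right) + 16 = \left(-118\right) \frac{1}{93} \left(\left(-11\right) \left(-10\right)\right) + 16 = \left(- \frac{118}{93}\right) 110 + 16 = - \frac{12980}{93} + 16 = - \frac{11492}{93}$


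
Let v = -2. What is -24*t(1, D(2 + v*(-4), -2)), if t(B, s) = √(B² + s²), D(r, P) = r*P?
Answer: -24*√401 ≈ -480.60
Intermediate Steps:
D(r, P) = P*r
-24*t(1, D(2 + v*(-4), -2)) = -24*√(1² + (-2*(2 - 2*(-4)))²) = -24*√(1 + (-2*(2 + 8))²) = -24*√(1 + (-2*10)²) = -24*√(1 + (-20)²) = -24*√(1 + 400) = -24*√401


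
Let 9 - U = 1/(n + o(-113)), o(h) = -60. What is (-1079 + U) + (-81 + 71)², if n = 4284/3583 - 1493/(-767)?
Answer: -151564032449/156254413 ≈ -969.98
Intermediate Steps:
n = 8635247/2748161 (n = 4284*(1/3583) - 1493*(-1/767) = 4284/3583 + 1493/767 = 8635247/2748161 ≈ 3.1422)
U = 1409037878/156254413 (U = 9 - 1/(8635247/2748161 - 60) = 9 - 1/(-156254413/2748161) = 9 - 1*(-2748161/156254413) = 9 + 2748161/156254413 = 1409037878/156254413 ≈ 9.0176)
(-1079 + U) + (-81 + 71)² = (-1079 + 1409037878/156254413) + (-81 + 71)² = -167189473749/156254413 + (-10)² = -167189473749/156254413 + 100 = -151564032449/156254413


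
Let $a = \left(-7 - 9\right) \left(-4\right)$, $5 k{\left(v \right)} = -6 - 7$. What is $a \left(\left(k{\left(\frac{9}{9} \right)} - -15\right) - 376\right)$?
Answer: $- \frac{116352}{5} \approx -23270.0$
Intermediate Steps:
$k{\left(v \right)} = - \frac{13}{5}$ ($k{\left(v \right)} = \frac{-6 - 7}{5} = \frac{1}{5} \left(-13\right) = - \frac{13}{5}$)
$a = 64$ ($a = \left(-16\right) \left(-4\right) = 64$)
$a \left(\left(k{\left(\frac{9}{9} \right)} - -15\right) - 376\right) = 64 \left(\left(- \frac{13}{5} - -15\right) - 376\right) = 64 \left(\left(- \frac{13}{5} + 15\right) - 376\right) = 64 \left(\frac{62}{5} - 376\right) = 64 \left(- \frac{1818}{5}\right) = - \frac{116352}{5}$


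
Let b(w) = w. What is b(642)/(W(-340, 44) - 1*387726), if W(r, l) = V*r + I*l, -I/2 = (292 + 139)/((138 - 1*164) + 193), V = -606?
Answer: -53607/15189745 ≈ -0.0035292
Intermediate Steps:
I = -862/167 (I = -2*(292 + 139)/((138 - 1*164) + 193) = -862/((138 - 164) + 193) = -862/(-26 + 193) = -862/167 ≈ -5.1617)
W(r, l) = -606*r - 862*l/167
b(642)/(W(-340, 44) - 1*387726) = 642/((-606*(-340) - 862/167*44) - 1*387726) = 642/((206040 - 37928/167) - 387726) = 642/(34370752/167 - 387726) = 642/(-30379490/167) = 642*(-167/30379490) = -53607/15189745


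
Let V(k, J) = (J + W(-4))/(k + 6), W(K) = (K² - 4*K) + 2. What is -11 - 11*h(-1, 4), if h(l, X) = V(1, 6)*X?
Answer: -1837/7 ≈ -262.43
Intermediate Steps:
W(K) = 2 + K² - 4*K
V(k, J) = (34 + J)/(6 + k) (V(k, J) = (J + (2 + (-4)² - 4*(-4)))/(k + 6) = (J + (2 + 16 + 16))/(6 + k) = (J + 34)/(6 + k) = (34 + J)/(6 + k))
h(l, X) = 40*X/7 (h(l, X) = ((34 + 6)/(6 + 1))*X = (40/7)*X = ((⅐)*40)*X = 40*X/7)
-11 - 11*h(-1, 4) = -11 - 440*4/7 = -11 - 11*160/7 = -11 - 1760/7 = -1837/7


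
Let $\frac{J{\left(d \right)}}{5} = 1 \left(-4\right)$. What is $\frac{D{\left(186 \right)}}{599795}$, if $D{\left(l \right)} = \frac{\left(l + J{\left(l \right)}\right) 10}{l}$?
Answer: $\frac{166}{11156187} \approx 1.488 \cdot 10^{-5}$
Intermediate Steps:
$J{\left(d \right)} = -20$ ($J{\left(d \right)} = 5 \cdot 1 \left(-4\right) = 5 \left(-4\right) = -20$)
$D{\left(l \right)} = \frac{-200 + 10 l}{l}$ ($D{\left(l \right)} = \frac{\left(l - 20\right) 10}{l} = \frac{\left(-20 + l\right) 10}{l} = \frac{-200 + 10 l}{l}$)
$\frac{D{\left(186 \right)}}{599795} = \frac{10 - \frac{200}{186}}{599795} = \left(10 - \frac{100}{93}\right) \frac{1}{599795} = \frac{830}{93} \cdot \frac{1}{599795} = \frac{166}{11156187}$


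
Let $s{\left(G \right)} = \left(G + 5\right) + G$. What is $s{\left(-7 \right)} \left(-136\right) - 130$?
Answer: $1094$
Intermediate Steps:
$s{\left(G \right)} = 5 + 2 G$ ($s{\left(G \right)} = \left(5 + G\right) + G = 5 + 2 G$)
$s{\left(-7 \right)} \left(-136\right) - 130 = \left(5 + 2 \left(-7\right)\right) \left(-136\right) - 130 = \left(5 - 14\right) \left(-136\right) - 130 = \left(-9\right) \left(-136\right) - 130 = 1224 - 130 = 1094$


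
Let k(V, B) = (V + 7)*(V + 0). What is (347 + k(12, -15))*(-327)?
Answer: -188025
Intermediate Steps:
k(V, B) = V*(7 + V) (k(V, B) = (7 + V)*V = V*(7 + V))
(347 + k(12, -15))*(-327) = (347 + 12*(7 + 12))*(-327) = (347 + 12*19)*(-327) = (347 + 228)*(-327) = 575*(-327) = -188025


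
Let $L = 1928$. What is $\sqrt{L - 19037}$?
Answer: $3 i \sqrt{1901} \approx 130.8 i$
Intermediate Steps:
$\sqrt{L - 19037} = \sqrt{1928 - 19037} = \sqrt{-17109} = 3 i \sqrt{1901}$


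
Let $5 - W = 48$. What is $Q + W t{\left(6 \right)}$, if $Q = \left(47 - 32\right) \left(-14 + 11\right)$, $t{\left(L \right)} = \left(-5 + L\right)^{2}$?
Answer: $-88$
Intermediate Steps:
$Q = -45$ ($Q = 15 \left(-3\right) = -45$)
$W = -43$ ($W = 5 - 48 = -43$)
$Q + W t{\left(6 \right)} = -45 - 43 \left(-5 + 6\right)^{2} = -45 - 43 \cdot 1^{2} = -45 - 43 = -88$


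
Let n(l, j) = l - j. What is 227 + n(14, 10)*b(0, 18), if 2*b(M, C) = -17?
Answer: 193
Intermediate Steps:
b(M, C) = -17/2 (b(M, C) = (1/2)*(-17) = -17/2)
227 + n(14, 10)*b(0, 18) = 227 + (14 - 1*10)*(-17/2) = 227 + (14 - 10)*(-17/2) = 227 + 4*(-17/2) = 227 - 34 = 193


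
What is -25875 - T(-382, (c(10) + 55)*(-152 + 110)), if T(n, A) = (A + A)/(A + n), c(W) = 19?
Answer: -45154983/1745 ≈ -25877.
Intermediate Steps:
T(n, A) = 2*A/(A + n) (T(n, A) = (2*A)/(A + n) = 2*A/(A + n))
-25875 - T(-382, (c(10) + 55)*(-152 + 110)) = -25875 - 2*(19 + 55)*(-152 + 110)/((19 + 55)*(-152 + 110) - 382) = -25875 - 2*74*(-42)/(74*(-42) - 382) = -25875 - 2*(-3108)/(-3108 - 382) = -25875 - 2*(-3108)/(-3490) = -25875 - 2*(-3108)*(-1)/3490 = -25875 - 1*3108/1745 = -25875 - 3108/1745 = -45154983/1745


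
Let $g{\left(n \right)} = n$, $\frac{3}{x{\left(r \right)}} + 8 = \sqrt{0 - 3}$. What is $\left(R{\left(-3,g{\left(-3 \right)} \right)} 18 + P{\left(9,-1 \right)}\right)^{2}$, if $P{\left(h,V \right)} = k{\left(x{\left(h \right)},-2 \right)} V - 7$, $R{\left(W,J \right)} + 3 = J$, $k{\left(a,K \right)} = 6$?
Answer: $14641$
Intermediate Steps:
$x{\left(r \right)} = \frac{3}{-8 + i \sqrt{3}}$ ($x{\left(r \right)} = \frac{3}{-8 + \sqrt{0 - 3}} = \frac{3}{-8 + \sqrt{-3}} = \frac{3}{-8 + i \sqrt{3}}$)
$R{\left(W,J \right)} = -3 + J$
$P{\left(h,V \right)} = -7 + 6 V$ ($P{\left(h,V \right)} = 6 V - 7 = -7 + 6 V$)
$\left(R{\left(-3,g{\left(-3 \right)} \right)} 18 + P{\left(9,-1 \right)}\right)^{2} = \left(\left(-3 - 3\right) 18 + \left(-7 + 6 \left(-1\right)\right)\right)^{2} = \left(\left(-6\right) 18 - 13\right)^{2} = \left(-108 - 13\right)^{2} = \left(-121\right)^{2} = 14641$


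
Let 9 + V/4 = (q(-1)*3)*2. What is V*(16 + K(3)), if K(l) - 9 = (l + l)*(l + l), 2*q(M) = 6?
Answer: 2196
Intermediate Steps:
q(M) = 3 (q(M) = (½)*6 = 3)
K(l) = 9 + 4*l² (K(l) = 9 + (l + l)*(l + l) = 9 + (2*l)*(2*l) = 9 + 4*l²)
V = 36 (V = -36 + 4*((3*3)*2) = -36 + 4*(9*2) = -36 + 4*18 = -36 + 72 = 36)
V*(16 + K(3)) = 36*(16 + (9 + 4*3²)) = 36*(16 + (9 + 4*9)) = 36*(16 + (9 + 36)) = 36*(16 + 45) = 36*61 = 2196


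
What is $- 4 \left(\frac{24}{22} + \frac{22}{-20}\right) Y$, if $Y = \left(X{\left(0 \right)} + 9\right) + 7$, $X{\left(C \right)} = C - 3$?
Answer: $\frac{26}{55} \approx 0.47273$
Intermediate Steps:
$X{\left(C \right)} = -3 + C$ ($X{\left(C \right)} = C - 3 = -3 + C$)
$Y = 13$ ($Y = \left(\left(-3 + 0\right) + 9\right) + 7 = \left(-3 + 9\right) + 7 = 6 + 7 = 13$)
$- 4 \left(\frac{24}{22} + \frac{22}{-20}\right) Y = - 4 \left(\frac{24}{22} + \frac{22}{-20}\right) 13 = - 4 \left(24 \cdot \frac{1}{22} + 22 \left(- \frac{1}{20}\right)\right) 13 = - 4 \left(\frac{12}{11} - \frac{11}{10}\right) 13 = \left(-4\right) \left(- \frac{1}{110}\right) 13 = \frac{2}{55} \cdot 13 = \frac{26}{55}$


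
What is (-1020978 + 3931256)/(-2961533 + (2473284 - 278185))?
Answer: -1455139/383217 ≈ -3.7972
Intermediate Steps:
(-1020978 + 3931256)/(-2961533 + (2473284 - 278185)) = 2910278/(-2961533 + 2195099) = 2910278/(-766434) = 2910278*(-1/766434) = -1455139/383217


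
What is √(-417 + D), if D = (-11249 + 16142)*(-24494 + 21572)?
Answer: I*√14297763 ≈ 3781.2*I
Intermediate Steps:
D = -14297346 (D = 4893*(-2922) = -14297346)
√(-417 + D) = √(-417 - 14297346) = √(-14297763) = I*√14297763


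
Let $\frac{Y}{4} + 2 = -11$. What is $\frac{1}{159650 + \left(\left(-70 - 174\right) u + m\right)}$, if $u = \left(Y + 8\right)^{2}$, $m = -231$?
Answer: $- \frac{1}{312965} \approx -3.1952 \cdot 10^{-6}$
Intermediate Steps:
$Y = -52$ ($Y = -8 + 4 \left(-11\right) = -8 - 44 = -52$)
$u = 1936$ ($u = \left(-52 + 8\right)^{2} = \left(-44\right)^{2} = 1936$)
$\frac{1}{159650 + \left(\left(-70 - 174\right) u + m\right)} = \frac{1}{159650 + \left(\left(-70 - 174\right) 1936 - 231\right)} = \frac{1}{159650 - 472615} = \frac{1}{-312965} = - \frac{1}{312965}$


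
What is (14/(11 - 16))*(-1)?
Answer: 14/5 ≈ 2.8000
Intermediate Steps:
(14/(11 - 16))*(-1) = (14/(-5))*(-1) = (14*(-⅕))*(-1) = -14/5*(-1) = 14/5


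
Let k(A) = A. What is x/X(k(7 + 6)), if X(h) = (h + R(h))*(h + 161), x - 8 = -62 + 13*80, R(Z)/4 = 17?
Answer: 17/243 ≈ 0.069959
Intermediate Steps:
R(Z) = 68 (R(Z) = 4*17 = 68)
x = 986 (x = 8 + (-62 + 13*80) = 8 + (-62 + 1040) = 8 + 978 = 986)
X(h) = (68 + h)*(161 + h) (X(h) = (h + 68)*(h + 161) = (68 + h)*(161 + h))
x/X(k(7 + 6)) = 986/(10948 + (7 + 6)**2 + 229*(7 + 6)) = 986/(10948 + 13**2 + 229*13) = 986/(10948 + 169 + 2977) = 986/14094 = 986*(1/14094) = 17/243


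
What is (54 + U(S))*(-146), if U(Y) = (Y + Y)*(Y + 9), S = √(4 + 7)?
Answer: -11096 - 2628*√11 ≈ -19812.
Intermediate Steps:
S = √11 ≈ 3.3166
U(Y) = 2*Y*(9 + Y) (U(Y) = (2*Y)*(9 + Y) = 2*Y*(9 + Y))
(54 + U(S))*(-146) = (54 + 2*√11*(9 + √11))*(-146) = -7884 - 292*√11*(9 + √11)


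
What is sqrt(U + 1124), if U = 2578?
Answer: sqrt(3702) ≈ 60.844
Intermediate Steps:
sqrt(U + 1124) = sqrt(2578 + 1124) = sqrt(3702)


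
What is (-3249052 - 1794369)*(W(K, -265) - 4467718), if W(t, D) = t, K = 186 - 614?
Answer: 22534741367466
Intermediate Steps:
K = -428
(-3249052 - 1794369)*(W(K, -265) - 4467718) = (-3249052 - 1794369)*(-428 - 4467718) = -5043421*(-4468146) = 22534741367466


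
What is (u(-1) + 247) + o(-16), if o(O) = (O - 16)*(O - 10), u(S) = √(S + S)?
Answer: 1079 + I*√2 ≈ 1079.0 + 1.4142*I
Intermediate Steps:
u(S) = √2*√S (u(S) = √(2*S) = √2*√S)
o(O) = (-16 + O)*(-10 + O)
(u(-1) + 247) + o(-16) = (√2*√(-1) + 247) + (160 + (-16)² - 26*(-16)) = (√2*I + 247) + (160 + 256 + 416) = (I*√2 + 247) + 832 = (247 + I*√2) + 832 = 1079 + I*√2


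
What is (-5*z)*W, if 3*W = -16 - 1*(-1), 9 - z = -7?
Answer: 400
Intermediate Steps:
z = 16 (z = 9 - 1*(-7) = 9 + 7 = 16)
W = -5 (W = (-16 - 1*(-1))/3 = (-16 + 1)/3 = (⅓)*(-15) = -5)
(-5*z)*W = -5*16*(-5) = -80*(-5) = 400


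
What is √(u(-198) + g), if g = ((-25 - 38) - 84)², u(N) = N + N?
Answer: 3*√2357 ≈ 145.65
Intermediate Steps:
u(N) = 2*N
g = 21609 (g = (-63 - 84)² = (-147)² = 21609)
√(u(-198) + g) = √(2*(-198) + 21609) = √(-396 + 21609) = √21213 = 3*√2357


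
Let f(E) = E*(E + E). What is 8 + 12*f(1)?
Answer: 32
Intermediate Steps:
f(E) = 2*E² (f(E) = E*(2*E) = 2*E²)
8 + 12*f(1) = 8 + 12*(2*1²) = 8 + 12*(2*1) = 8 + 12*2 = 8 + 24 = 32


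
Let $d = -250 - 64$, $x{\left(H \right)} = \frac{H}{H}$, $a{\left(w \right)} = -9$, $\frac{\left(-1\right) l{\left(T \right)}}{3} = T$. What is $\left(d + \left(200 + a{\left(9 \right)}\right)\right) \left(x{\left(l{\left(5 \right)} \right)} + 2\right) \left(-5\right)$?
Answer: $1845$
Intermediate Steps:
$l{\left(T \right)} = - 3 T$
$x{\left(H \right)} = 1$
$d = -314$
$\left(d + \left(200 + a{\left(9 \right)}\right)\right) \left(x{\left(l{\left(5 \right)} \right)} + 2\right) \left(-5\right) = \left(-314 + \left(200 - 9\right)\right) \left(1 + 2\right) \left(-5\right) = \left(-314 + 191\right) 3 \left(-5\right) = \left(-123\right) \left(-15\right) = 1845$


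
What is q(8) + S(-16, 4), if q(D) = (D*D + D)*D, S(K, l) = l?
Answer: 580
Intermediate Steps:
q(D) = D*(D + D²) (q(D) = (D² + D)*D = (D + D²)*D = D*(D + D²))
q(8) + S(-16, 4) = 8²*(1 + 8) + 4 = 64*9 + 4 = 576 + 4 = 580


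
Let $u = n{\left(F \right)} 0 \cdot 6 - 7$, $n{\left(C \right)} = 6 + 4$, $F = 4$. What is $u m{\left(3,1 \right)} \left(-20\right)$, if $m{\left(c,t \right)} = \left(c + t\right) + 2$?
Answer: $840$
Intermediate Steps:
$n{\left(C \right)} = 10$
$m{\left(c,t \right)} = 2 + c + t$
$u = -7$ ($u = 10 \cdot 0 \cdot 6 - 7 = 0 \cdot 6 - 7 = 0 - 7 = -7$)
$u m{\left(3,1 \right)} \left(-20\right) = - 7 \left(2 + 3 + 1\right) \left(-20\right) = \left(-7\right) 6 \left(-20\right) = \left(-42\right) \left(-20\right) = 840$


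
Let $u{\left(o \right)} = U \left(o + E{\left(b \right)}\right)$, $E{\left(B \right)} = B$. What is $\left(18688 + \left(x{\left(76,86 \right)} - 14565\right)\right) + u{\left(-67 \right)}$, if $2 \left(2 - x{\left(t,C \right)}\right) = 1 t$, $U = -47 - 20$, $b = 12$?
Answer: $7772$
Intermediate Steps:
$U = -67$
$x{\left(t,C \right)} = 2 - \frac{t}{2}$ ($x{\left(t,C \right)} = 2 - \frac{1 t}{2} = 2 - \frac{t}{2}$)
$u{\left(o \right)} = -804 - 67 o$ ($u{\left(o \right)} = - 67 \left(o + 12\right) = - 67 \left(12 + o\right) = -804 - 67 o$)
$\left(18688 + \left(x{\left(76,86 \right)} - 14565\right)\right) + u{\left(-67 \right)} = \left(18688 + \left(\left(2 - 38\right) - 14565\right)\right) - -3685 = \left(18688 + \left(\left(2 - 38\right) - 14565\right)\right) + \left(-804 + 4489\right) = \left(18688 - 14601\right) + 3685 = 4087 + 3685 = 7772$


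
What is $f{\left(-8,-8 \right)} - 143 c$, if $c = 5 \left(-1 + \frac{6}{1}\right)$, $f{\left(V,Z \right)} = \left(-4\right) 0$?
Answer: $-3575$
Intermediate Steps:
$f{\left(V,Z \right)} = 0$
$c = 25$ ($c = 5 \left(-1 + 6 \cdot 1\right) = 5 \left(-1 + 6\right) = 5 \cdot 5 = 25$)
$f{\left(-8,-8 \right)} - 143 c = 0 - 3575 = -3575$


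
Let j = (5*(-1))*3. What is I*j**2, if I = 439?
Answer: 98775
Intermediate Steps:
j = -15 (j = -5*3 = -15)
I*j**2 = 439*(-15)**2 = 439*225 = 98775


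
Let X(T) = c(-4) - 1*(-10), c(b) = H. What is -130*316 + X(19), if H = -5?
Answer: -41075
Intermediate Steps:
c(b) = -5
X(T) = 5 (X(T) = -5 - 1*(-10) = -5 + 10 = 5)
-130*316 + X(19) = -130*316 + 5 = -41080 + 5 = -41075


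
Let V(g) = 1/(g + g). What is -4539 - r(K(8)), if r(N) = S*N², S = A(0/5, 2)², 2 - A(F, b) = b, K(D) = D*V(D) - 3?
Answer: -4539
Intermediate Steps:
V(g) = 1/(2*g)
K(D) = -5/2 (K(D) = D*(1/(2*D)) - 3 = ½ - 3 = -5/2)
A(F, b) = 2 - b
S = 0 (S = (2 - 1*2)² = (2 - 2)² = 0² = 0)
r(N) = 0 (r(N) = 0*N² = 0)
-4539 - r(K(8)) = -4539 - 1*0 = -4539 + 0 = -4539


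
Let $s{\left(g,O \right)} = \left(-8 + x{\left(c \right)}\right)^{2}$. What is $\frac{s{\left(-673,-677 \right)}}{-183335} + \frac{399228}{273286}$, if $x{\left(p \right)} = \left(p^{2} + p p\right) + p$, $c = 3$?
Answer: $\frac{36573140023}{25051444405} \approx 1.4599$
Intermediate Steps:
$x{\left(p \right)} = p + 2 p^{2}$ ($x{\left(p \right)} = \left(p^{2} + p^{2}\right) + p = 2 p^{2} + p = p + 2 p^{2}$)
$s{\left(g,O \right)} = 169$ ($s{\left(g,O \right)} = \left(-8 + 3 \left(1 + 2 \cdot 3\right)\right)^{2} = \left(-8 + 3 \left(1 + 6\right)\right)^{2} = \left(-8 + 3 \cdot 7\right)^{2} = \left(-8 + 21\right)^{2} = 13^{2} = 169$)
$\frac{s{\left(-673,-677 \right)}}{-183335} + \frac{399228}{273286} = \frac{169}{-183335} + \frac{399228}{273286} = 169 \left(- \frac{1}{183335}\right) + 399228 \cdot \frac{1}{273286} = - \frac{169}{183335} + \frac{199614}{136643} = \frac{36573140023}{25051444405}$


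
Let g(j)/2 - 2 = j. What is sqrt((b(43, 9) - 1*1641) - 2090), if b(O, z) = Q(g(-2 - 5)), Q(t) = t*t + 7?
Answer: 2*I*sqrt(906) ≈ 60.2*I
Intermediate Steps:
g(j) = 4 + 2*j
Q(t) = 7 + t**2 (Q(t) = t**2 + 7 = 7 + t**2)
b(O, z) = 107 (b(O, z) = 7 + (4 + 2*(-2 - 5))**2 = 7 + (4 + 2*(-7))**2 = 7 + (4 - 14)**2 = 7 + (-10)**2 = 7 + 100 = 107)
sqrt((b(43, 9) - 1*1641) - 2090) = sqrt((107 - 1*1641) - 2090) = sqrt((107 - 1641) - 2090) = sqrt(-1534 - 2090) = sqrt(-3624) = 2*I*sqrt(906)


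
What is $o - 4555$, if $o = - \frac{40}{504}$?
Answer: $- \frac{286970}{63} \approx -4555.1$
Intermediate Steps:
$o = - \frac{5}{63}$ ($o = \left(-40\right) \frac{1}{504} = - \frac{5}{63} \approx -0.079365$)
$o - 4555 = - \frac{5}{63} - 4555 = - \frac{286970}{63}$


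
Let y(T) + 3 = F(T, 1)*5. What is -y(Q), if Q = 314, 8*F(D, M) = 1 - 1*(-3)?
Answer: 1/2 ≈ 0.50000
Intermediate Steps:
F(D, M) = 1/2 (F(D, M) = (1 - 1*(-3))/8 = (1 + 3)/8 = (1/8)*4 = 1/2)
y(T) = -1/2 (y(T) = -3 + (1/2)*5 = -3 + 5/2 = -1/2)
-y(Q) = -1*(-1/2) = 1/2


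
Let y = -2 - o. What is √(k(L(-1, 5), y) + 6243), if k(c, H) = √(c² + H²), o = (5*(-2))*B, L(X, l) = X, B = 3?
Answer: √(6243 + √785) ≈ 79.190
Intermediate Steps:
o = -30 (o = (5*(-2))*3 = -10*3 = -30)
y = 28 (y = -2 - 1*(-30) = -2 + 30 = 28)
k(c, H) = √(H² + c²)
√(k(L(-1, 5), y) + 6243) = √(√(28² + (-1)²) + 6243) = √(√(784 + 1) + 6243) = √(√785 + 6243) = √(6243 + √785)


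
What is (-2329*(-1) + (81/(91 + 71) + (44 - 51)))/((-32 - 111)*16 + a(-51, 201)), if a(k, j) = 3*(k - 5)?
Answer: -4645/4912 ≈ -0.94564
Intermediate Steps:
a(k, j) = -15 + 3*k (a(k, j) = 3*(-5 + k) = -15 + 3*k)
(-2329*(-1) + (81/(91 + 71) + (44 - 51)))/((-32 - 111)*16 + a(-51, 201)) = (-2329*(-1) + (81/(91 + 71) + (44 - 51)))/((-32 - 111)*16 + (-15 + 3*(-51))) = (2329 + (81/162 - 7))/(-143*16 + (-15 - 153)) = (2329 + ((1/162)*81 - 7))/(-2288 - 168) = (2329 + (½ - 7))/(-2456) = (2329 - 13/2)*(-1/2456) = (4645/2)*(-1/2456) = -4645/4912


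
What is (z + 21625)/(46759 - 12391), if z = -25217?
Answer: -449/4296 ≈ -0.10452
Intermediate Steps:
(z + 21625)/(46759 - 12391) = (-25217 + 21625)/(46759 - 12391) = -3592/34368 = -3592*1/34368 = -449/4296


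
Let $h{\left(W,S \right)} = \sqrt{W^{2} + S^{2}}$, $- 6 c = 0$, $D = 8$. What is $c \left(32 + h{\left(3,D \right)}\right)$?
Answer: $0$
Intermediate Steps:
$c = 0$ ($c = \left(- \frac{1}{6}\right) 0 = 0$)
$h{\left(W,S \right)} = \sqrt{S^{2} + W^{2}}$
$c \left(32 + h{\left(3,D \right)}\right) = 0 \left(32 + \sqrt{8^{2} + 3^{2}}\right) = 0 \left(32 + \sqrt{64 + 9}\right) = 0 \left(32 + \sqrt{73}\right) = 0$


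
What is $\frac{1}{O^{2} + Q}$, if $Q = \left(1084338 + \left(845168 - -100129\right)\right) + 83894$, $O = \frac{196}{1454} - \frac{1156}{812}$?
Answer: $\frac{21780151561}{46033018128032450} \approx 4.7314 \cdot 10^{-7}$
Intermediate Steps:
$O = - \frac{190209}{147581}$ ($O = 196 \cdot \frac{1}{1454} - \frac{289}{203} = \frac{98}{727} - \frac{289}{203} = - \frac{190209}{147581} \approx -1.2888$)
$Q = 2113529$ ($Q = \left(1084338 + \left(845168 + 100129\right)\right) + 83894 = \left(1084338 + 945297\right) + 83894 = 2029635 + 83894 = 2113529$)
$\frac{1}{O^{2} + Q} = \frac{1}{\left(- \frac{190209}{147581}\right)^{2} + 2113529} = \frac{1}{\frac{36179463681}{21780151561} + 2113529} = \frac{1}{\frac{46033018128032450}{21780151561}} = \frac{21780151561}{46033018128032450}$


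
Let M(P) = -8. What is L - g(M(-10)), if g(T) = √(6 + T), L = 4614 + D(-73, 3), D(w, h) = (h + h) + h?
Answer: 4623 - I*√2 ≈ 4623.0 - 1.4142*I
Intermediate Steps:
D(w, h) = 3*h (D(w, h) = 2*h + h = 3*h)
L = 4623 (L = 4614 + 3*3 = 4614 + 9 = 4623)
L - g(M(-10)) = 4623 - √(6 - 8) = 4623 - √(-2) = 4623 - I*√2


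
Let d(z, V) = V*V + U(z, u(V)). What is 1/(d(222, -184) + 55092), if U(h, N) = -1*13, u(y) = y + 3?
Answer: 1/88935 ≈ 1.1244e-5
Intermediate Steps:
u(y) = 3 + y
U(h, N) = -13
d(z, V) = -13 + V² (d(z, V) = V*V - 13 = V² - 13 = -13 + V²)
1/(d(222, -184) + 55092) = 1/((-13 + (-184)²) + 55092) = 1/((-13 + 33856) + 55092) = 1/(33843 + 55092) = 1/88935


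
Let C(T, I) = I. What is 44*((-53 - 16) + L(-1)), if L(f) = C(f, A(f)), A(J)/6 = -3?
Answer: -3828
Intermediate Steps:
A(J) = -18 (A(J) = 6*(-3) = -18)
L(f) = -18
44*((-53 - 16) + L(-1)) = 44*((-53 - 16) - 18) = 44*(-69 - 18) = 44*(-87) = -3828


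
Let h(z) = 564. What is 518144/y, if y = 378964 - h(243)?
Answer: 1472/1075 ≈ 1.3693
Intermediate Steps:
y = 378400 (y = 378964 - 1*564 = 378964 - 564 = 378400)
518144/y = 518144/378400 = 518144*(1/378400) = 1472/1075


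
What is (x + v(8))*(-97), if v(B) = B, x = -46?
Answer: 3686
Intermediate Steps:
(x + v(8))*(-97) = (-46 + 8)*(-97) = -38*(-97) = 3686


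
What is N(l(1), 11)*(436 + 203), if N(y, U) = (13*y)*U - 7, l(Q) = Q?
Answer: 86904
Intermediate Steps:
N(y, U) = -7 + 13*U*y (N(y, U) = 13*U*y - 7 = -7 + 13*U*y)
N(l(1), 11)*(436 + 203) = (-7 + 13*11*1)*(436 + 203) = (-7 + 143)*639 = 136*639 = 86904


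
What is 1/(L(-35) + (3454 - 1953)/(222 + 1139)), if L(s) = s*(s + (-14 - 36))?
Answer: 1361/4050476 ≈ 0.00033601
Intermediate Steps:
L(s) = s*(-50 + s) (L(s) = s*(s - 50) = s*(-50 + s))
1/(L(-35) + (3454 - 1953)/(222 + 1139)) = 1/(-35*(-50 - 35) + (3454 - 1953)/(222 + 1139)) = 1/(-35*(-85) + 1501/1361) = 1/(2975 + 1501*(1/1361)) = 1/(2975 + 1501/1361) = 1/(4050476/1361) = 1361/4050476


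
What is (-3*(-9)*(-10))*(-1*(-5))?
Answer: -1350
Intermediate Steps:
(-3*(-9)*(-10))*(-1*(-5)) = (27*(-10))*5 = -270*5 = -1350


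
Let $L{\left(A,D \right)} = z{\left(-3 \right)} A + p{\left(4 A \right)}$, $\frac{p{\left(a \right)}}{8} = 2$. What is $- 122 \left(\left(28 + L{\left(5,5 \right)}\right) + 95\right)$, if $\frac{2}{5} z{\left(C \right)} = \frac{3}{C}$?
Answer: $-15433$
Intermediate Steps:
$z{\left(C \right)} = \frac{15}{2 C}$ ($z{\left(C \right)} = \frac{5 \frac{3}{C}}{2} = \frac{15}{2 C}$)
$p{\left(a \right)} = 16$ ($p{\left(a \right)} = 8 \cdot 2 = 16$)
$L{\left(A,D \right)} = 16 - \frac{5 A}{2}$ ($L{\left(A,D \right)} = \frac{15}{2 \left(-3\right)} A + 16 = \frac{15}{2} \left(- \frac{1}{3}\right) A + 16 = - \frac{5 A}{2} + 16 = 16 - \frac{5 A}{2}$)
$- 122 \left(\left(28 + L{\left(5,5 \right)}\right) + 95\right) = - 122 \left(\left(28 + \left(16 - \frac{25}{2}\right)\right) + 95\right) = - 122 \left(\left(28 + \frac{7}{2}\right) + 95\right) = - 122 \left(\frac{63}{2} + 95\right) = \left(-122\right) \frac{253}{2} = -15433$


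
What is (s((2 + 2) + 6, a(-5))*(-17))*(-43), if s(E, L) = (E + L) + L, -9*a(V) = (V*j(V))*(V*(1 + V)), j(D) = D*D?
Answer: 3720790/9 ≈ 4.1342e+5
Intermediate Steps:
j(D) = D²
a(V) = -V⁴*(1 + V)/9 (a(V) = -V*V²*V*(1 + V)/9 = -V³*V*(1 + V)/9 = -V⁴*(1 + V)/9)
s(E, L) = E + 2*L
(s((2 + 2) + 6, a(-5))*(-17))*(-43) = ((((2 + 2) + 6) + 2*((⅑)*(-5)⁴*(-1 - 1*(-5))))*(-17))*(-43) = (((4 + 6) + 2*((⅑)*625*(-1 + 5)))*(-17))*(-43) = ((10 + 2*((⅑)*625*4))*(-17))*(-43) = ((10 + 2*(2500/9))*(-17))*(-43) = ((10 + 5000/9)*(-17))*(-43) = ((5090/9)*(-17))*(-43) = -86530/9*(-43) = 3720790/9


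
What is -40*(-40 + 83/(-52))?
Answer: 21630/13 ≈ 1663.8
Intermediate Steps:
-40*(-40 + 83/(-52)) = -40*(-40 + 83*(-1/52)) = -40*(-40 - 83/52) = -40*(-2163/52) = 21630/13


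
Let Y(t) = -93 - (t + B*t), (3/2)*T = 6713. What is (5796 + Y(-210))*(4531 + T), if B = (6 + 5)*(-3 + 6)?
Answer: 115668339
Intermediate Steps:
B = 33 (B = 11*3 = 33)
T = 13426/3 (T = (⅔)*6713 = 13426/3 ≈ 4475.3)
Y(t) = -93 - 34*t (Y(t) = -93 - (t + 33*t) = -93 - 34*t)
(5796 + Y(-210))*(4531 + T) = (5796 + (-93 - 34*(-210)))*(4531 + 13426/3) = (5796 + (-93 + 7140))*(27019/3) = (5796 + 7047)*(27019/3) = 12843*(27019/3) = 115668339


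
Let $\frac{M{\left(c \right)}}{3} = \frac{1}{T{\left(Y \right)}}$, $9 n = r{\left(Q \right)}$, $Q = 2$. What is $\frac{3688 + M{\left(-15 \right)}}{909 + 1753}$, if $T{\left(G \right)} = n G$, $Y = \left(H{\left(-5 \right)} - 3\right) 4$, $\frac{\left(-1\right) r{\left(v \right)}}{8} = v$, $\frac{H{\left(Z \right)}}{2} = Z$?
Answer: $\frac{3068443}{2214784} \approx 1.3854$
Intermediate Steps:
$H{\left(Z \right)} = 2 Z$
$r{\left(v \right)} = - 8 v$
$Y = -52$ ($Y = \left(2 \left(-5\right) - 3\right) 4 = \left(-10 - 3\right) 4 = \left(-13\right) 4 = -52$)
$n = - \frac{16}{9}$ ($n = \frac{\left(-8\right) 2}{9} = \frac{1}{9} \left(-16\right) = - \frac{16}{9} \approx -1.7778$)
$T{\left(G \right)} = - \frac{16 G}{9}$
$M{\left(c \right)} = \frac{27}{832}$ ($M{\left(c \right)} = \frac{3}{\left(- \frac{16}{9}\right) \left(-52\right)} = \frac{3}{\frac{832}{9}} = 3 \cdot \frac{9}{832} = \frac{27}{832}$)
$\frac{3688 + M{\left(-15 \right)}}{909 + 1753} = \frac{3688 + \frac{27}{832}}{909 + 1753} = \frac{3068443}{832 \cdot 2662} = \frac{3068443}{832} \cdot \frac{1}{2662} = \frac{3068443}{2214784}$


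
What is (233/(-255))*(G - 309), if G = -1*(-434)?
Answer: -5825/51 ≈ -114.22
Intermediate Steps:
G = 434
(233/(-255))*(G - 309) = (233/(-255))*(434 - 309) = (233*(-1/255))*125 = -233/255*125 = -5825/51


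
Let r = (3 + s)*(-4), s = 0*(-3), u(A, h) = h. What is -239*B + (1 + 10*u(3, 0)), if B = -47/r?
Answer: -11221/12 ≈ -935.08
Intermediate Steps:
s = 0
r = -12 (r = (3 + 0)*(-4) = 3*(-4) = -12)
B = 47/12 (B = -47/(-12) = -47*(-1/12) = 47/12 ≈ 3.9167)
-239*B + (1 + 10*u(3, 0)) = -239*47/12 + (1 + 10*0) = -11233/12 + (1 + 0) = -11233/12 + 1 = -11221/12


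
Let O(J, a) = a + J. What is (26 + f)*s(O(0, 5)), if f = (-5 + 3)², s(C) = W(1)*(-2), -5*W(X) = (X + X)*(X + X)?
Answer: 48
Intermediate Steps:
W(X) = -4*X²/5 (W(X) = -(X + X)*(X + X)/5 = -2*X*2*X/5 = -4*X²/5)
O(J, a) = J + a
s(C) = 8/5 (s(C) = -⅘*1²*(-2) = -⅘*1*(-2) = -⅘*(-2) = 8/5)
f = 4 (f = (-2)² = 4)
(26 + f)*s(O(0, 5)) = (26 + 4)*(8/5) = 30*(8/5) = 48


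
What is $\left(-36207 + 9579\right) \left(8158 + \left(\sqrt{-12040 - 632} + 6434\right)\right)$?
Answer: $-388555776 - 639072 i \sqrt{22} \approx -3.8856 \cdot 10^{8} - 2.9975 \cdot 10^{6} i$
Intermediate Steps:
$\left(-36207 + 9579\right) \left(8158 + \left(\sqrt{-12040 - 632} + 6434\right)\right) = - 26628 \left(8158 + \left(\sqrt{-12672} + 6434\right)\right) = - 26628 \left(8158 + \left(24 i \sqrt{22} + 6434\right)\right) = - 26628 \left(8158 + \left(6434 + 24 i \sqrt{22}\right)\right) = - 26628 \left(14592 + 24 i \sqrt{22}\right) = -388555776 - 639072 i \sqrt{22}$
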